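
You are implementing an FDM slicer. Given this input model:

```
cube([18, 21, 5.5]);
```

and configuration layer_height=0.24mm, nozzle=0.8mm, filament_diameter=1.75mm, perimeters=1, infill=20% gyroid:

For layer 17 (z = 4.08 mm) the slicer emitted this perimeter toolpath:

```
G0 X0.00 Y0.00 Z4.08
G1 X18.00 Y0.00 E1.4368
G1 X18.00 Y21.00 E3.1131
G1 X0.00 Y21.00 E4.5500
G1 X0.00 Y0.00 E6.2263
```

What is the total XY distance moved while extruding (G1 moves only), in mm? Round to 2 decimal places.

78.00 mm

Sum the Euclidean lengths of each G1 segment: total = 78.00 mm.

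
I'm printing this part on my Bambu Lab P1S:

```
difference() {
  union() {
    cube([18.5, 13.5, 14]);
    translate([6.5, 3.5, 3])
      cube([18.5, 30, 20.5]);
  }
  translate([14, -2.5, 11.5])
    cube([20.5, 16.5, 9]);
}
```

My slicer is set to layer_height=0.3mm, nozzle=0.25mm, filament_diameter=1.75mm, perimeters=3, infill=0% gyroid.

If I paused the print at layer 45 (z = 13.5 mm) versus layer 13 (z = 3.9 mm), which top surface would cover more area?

layer 13 (z = 3.9 mm)

Layer 45 (z = 13.5): the cube is present — its section is the full 18.5×13.5 rectangle (area 249.75 mm²); the 18.5×30 cube at (6.5, 3.5) contributes its full rectangle (area 555.00 mm²); Taking the union: the regions partially overlap — summed areas 804.75 mm² minus the doubly-counted overlap 120.00 mm² gives 684.75 mm² — area = 684.75 mm²; the cube at (14, -2.5) (footprint 20.5×16.5) is included at this height (area 338.25 mm²); Taking the first minus the rest: starting from the result so far (684.75 mm²), the 20.5×16.5 cube at (14, -2.5) partially overlaps it — only the 131.25 mm² overlap (of its 338.25 mm²) is removed, clipping the outline — area = 553.50 mm². So its area = 553.50 mm². Layer 13 (z = 3.9): the cube is present — its section is the full 18.5×13.5 rectangle (area 249.75 mm²); the cube at (6.5, 3.5) is present — its section is the full 18.5×30 rectangle (area 555.00 mm²); Merging all regions: the regions partially overlap — summed areas 804.75 mm² minus the doubly-counted overlap 120.00 mm² gives 684.75 mm² — area = 684.75 mm²; the cube at (14, -2.5) is absent (z outside [11.5, 20.5]); Subtracting the remaining from the first: none of the subtracted shapes is present at this height, so that combined region is unchanged — area = 684.75 mm². So its area = 684.75 mm². Layer 13 is larger (684.75 vs 553.50 mm²).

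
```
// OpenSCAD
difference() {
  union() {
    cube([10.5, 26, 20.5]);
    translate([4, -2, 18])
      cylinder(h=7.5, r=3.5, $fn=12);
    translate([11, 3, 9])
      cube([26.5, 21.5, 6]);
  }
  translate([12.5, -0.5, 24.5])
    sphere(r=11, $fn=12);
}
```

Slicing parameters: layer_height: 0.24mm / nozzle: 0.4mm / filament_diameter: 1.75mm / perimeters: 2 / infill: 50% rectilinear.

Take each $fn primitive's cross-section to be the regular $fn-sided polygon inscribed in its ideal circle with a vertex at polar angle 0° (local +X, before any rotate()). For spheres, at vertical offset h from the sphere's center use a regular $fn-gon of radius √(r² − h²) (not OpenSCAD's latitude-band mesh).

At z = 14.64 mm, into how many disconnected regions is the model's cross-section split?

2

At z = 14.64 mm: the cube (footprint 10.5×26) is included at this height; the cylinder at (4, -2) is absent (z outside [18, 25.5]); the cube at (11, 3) is present — its section is the full 26.5×21.5 rectangle; Taking the union: the 2 present regions are separate (no shared area or edge), so areas and boundary lengths simply add and each stays a separate island — 2 connected regions; the r=11 sphere at (12.5, -0.5) contributes a regular 12-gon of circumradius √(11²−9.86²) = 4.877; Taking the first minus the rest: starting from the result so far, the r=11 sphere at (12.5, -0.5) partially overlaps it — only the 11.80 mm² overlap (of its 71.34 mm²) is removed, clipping the outline — 2 connected regions. The result has 2 disconnected regions.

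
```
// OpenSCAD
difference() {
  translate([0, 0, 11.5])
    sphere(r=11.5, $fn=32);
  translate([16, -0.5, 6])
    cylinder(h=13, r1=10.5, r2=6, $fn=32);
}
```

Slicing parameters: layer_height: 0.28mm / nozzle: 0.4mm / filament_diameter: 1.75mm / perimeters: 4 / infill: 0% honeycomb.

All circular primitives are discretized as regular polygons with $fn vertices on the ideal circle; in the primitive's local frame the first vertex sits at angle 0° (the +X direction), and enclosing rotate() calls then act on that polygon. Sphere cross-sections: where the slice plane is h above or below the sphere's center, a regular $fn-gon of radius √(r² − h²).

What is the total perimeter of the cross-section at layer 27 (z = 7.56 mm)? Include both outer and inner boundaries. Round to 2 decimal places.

At z = 7.56 mm: the r=11.5 sphere contributes a regular 32-gon of circumradius √(11.5²−3.94²) = 10.804 (perimeter = 2·32·10.804·sin(180°/32) = 67.77 mm); the cone at (16, -0.5) (r1=10.5→r2=6) has section circumradius 9.960 here — a regular 32-gon (perimeter = 2·32·9.960·sin(180°/32) = 62.48 mm); Subtracting the remaining from the first: starting from the r=11.5 sphere, the cone at (16, -0.5) partially overlaps it — only the 42.00 mm² overlap (of its 309.65 mm²) is removed, clipping the outline — boundary = 67.99 mm. Overall, the cross-section is a single solid region. Total boundary length (outer) = 67.99 mm.

67.99 mm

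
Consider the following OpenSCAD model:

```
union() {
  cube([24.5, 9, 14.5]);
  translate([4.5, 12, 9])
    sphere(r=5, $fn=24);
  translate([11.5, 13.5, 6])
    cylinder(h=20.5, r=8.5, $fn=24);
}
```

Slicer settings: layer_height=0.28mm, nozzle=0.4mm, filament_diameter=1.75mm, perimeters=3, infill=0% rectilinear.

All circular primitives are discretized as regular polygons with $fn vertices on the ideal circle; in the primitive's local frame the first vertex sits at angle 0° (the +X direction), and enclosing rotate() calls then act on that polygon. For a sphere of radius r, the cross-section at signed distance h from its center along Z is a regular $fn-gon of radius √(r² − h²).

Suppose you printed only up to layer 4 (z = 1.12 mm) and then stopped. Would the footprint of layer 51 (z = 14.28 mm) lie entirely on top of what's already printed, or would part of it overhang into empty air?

part overhangs

Compare the two slices. At z = 1.12: the cube (footprint 24.5×9) is included at this height (area 220.50 mm²); the sphere at (4.5, 12) is absent (|z−center|=7.880 > r=5); the cylinder at (11.5, 13.5) is not intersected at this z (z outside [6, 26.5]); Taking the union: only the 24.5×9 cube is present, so the union is just that shape — area = 220.50 mm². At z = 14.28: the cube (footprint 24.5×9) is included at this height (area 220.50 mm²); the sphere at (4.5, 12) is absent (|z−center|=5.280 > r=5); the r=8.5 cylinder at (11.5, 13.5) gives a regular 24-gon of circumradius 8.5 (constant along its height) (area = (24/2)·8.500²·sin(360°/24) = 224.40 mm²); Taking the union: the regions partially overlap — summed areas 444.90 mm² minus the doubly-counted overlap 39.88 mm² gives 405.02 mm² — area = 405.02 mm². Checking containment: at z = 14.28 the cross-section extends beyond the z = 1.12 cross-section by about 184.52 mm².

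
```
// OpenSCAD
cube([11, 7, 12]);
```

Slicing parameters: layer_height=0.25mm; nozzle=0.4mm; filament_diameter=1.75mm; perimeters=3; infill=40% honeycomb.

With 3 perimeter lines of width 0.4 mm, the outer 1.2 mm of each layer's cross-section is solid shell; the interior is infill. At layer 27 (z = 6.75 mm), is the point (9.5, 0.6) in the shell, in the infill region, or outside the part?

At z = 6.75 mm: the cube (footprint 11×7) is included at this height. Overall, the cross-section is a single solid region. The nearest boundary edge runs (0.00, 0.00)→(11.00, 0.00); distance from the point to it = 0.60 mm. The point is inside the cross-section, 0.60 mm from the nearest boundary — within the 1.2 mm shell band (3 × 0.4).

shell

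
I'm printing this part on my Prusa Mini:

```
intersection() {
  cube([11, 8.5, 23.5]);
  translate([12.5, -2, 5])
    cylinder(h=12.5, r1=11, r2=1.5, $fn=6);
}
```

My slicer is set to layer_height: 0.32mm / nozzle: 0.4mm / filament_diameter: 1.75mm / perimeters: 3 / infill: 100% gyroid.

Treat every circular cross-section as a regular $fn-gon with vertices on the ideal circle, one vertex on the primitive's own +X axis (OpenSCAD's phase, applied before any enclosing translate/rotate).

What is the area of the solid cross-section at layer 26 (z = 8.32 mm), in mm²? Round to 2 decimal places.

22.86 mm²

At z = 8.32 mm: the cube is present — its section is the full 11×8.5 rectangle (area 93.50 mm²); the cone at (12.5, -2): at t=0.266 of its height the radius interpolates to r₁+(r₂−r₁)t = 8.477, giving a regular 6-gon of that circumradius (area = (6/2)·8.477²·sin(360°/6) = 186.69 mm²); Keeping only the common overlap: the cone at (12.5, -2) partially overlaps the 11×8.5 cube; clipping to the common part keeps 22.86 mm² — area = 22.86 mm². Overall, the cross-section is a single solid region. Net area = 22.86 mm².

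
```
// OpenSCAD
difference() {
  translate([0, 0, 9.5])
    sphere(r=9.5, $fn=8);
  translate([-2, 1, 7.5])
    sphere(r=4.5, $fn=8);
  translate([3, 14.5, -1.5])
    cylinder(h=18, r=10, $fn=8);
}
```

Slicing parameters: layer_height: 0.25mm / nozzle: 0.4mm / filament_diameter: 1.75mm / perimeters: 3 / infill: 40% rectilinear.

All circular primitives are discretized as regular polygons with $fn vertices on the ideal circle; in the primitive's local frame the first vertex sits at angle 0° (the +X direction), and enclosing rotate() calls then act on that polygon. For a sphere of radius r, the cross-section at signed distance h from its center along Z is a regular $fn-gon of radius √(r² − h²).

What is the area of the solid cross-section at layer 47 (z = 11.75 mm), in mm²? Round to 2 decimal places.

209.76 mm²

At z = 11.75 mm: the r=9.5 sphere contributes a regular 8-gon of circumradius √(9.5²−2.25²) = 9.230 (area = (8/2)·9.230²·sin(360°/8) = 240.95 mm²); the r=4.5 sphere at (-2, 1) slices to a regular 8-gon of circumradius 1.479 (√(r²−h²) with h=4.25 from center) (area = (8/2)·1.479²·sin(360°/8) = 6.19 mm²); the r=10 cylinder at (3, 14.5) contributes a regular 8-gon of circumradius 10 (area = (8/2)·10.000²·sin(360°/8) = 282.84 mm²); Subtracting the remaining from the first: starting from the r=9.5 sphere (240.95 mm²), the r=4.5 sphere at (-2, 1) lies wholly inside it (removes its full 6.19 mm² and its 9.06 mm outline becomes a hole wall); the r=10 cylinder at (3, 14.5) partially overlaps it — only the 25.00 mm² overlap (of its 282.84 mm²) is removed, clipping the outline — area = 209.76 mm². Overall, the cross-section is one region with 1 hole. Net area = 209.76 mm².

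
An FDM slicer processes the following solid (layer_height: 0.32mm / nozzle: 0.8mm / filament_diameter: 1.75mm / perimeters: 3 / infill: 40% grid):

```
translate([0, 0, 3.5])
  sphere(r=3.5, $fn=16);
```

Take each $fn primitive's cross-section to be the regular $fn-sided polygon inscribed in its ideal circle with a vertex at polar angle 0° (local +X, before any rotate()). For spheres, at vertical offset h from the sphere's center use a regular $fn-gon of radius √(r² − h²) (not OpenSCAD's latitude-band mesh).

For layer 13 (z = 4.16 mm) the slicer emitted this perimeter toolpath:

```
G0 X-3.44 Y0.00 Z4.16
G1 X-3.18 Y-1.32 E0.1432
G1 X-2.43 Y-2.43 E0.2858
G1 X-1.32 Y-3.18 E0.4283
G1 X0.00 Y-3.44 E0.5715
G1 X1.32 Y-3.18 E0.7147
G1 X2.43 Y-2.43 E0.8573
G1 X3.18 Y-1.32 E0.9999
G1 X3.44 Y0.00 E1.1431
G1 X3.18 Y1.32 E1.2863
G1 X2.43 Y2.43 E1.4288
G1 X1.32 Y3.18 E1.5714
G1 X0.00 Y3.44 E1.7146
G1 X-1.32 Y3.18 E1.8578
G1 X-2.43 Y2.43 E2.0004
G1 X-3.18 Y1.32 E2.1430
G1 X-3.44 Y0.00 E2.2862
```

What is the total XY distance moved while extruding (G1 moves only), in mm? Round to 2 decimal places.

21.48 mm

Sum the Euclidean lengths of each G1 segment: total = 21.48 mm.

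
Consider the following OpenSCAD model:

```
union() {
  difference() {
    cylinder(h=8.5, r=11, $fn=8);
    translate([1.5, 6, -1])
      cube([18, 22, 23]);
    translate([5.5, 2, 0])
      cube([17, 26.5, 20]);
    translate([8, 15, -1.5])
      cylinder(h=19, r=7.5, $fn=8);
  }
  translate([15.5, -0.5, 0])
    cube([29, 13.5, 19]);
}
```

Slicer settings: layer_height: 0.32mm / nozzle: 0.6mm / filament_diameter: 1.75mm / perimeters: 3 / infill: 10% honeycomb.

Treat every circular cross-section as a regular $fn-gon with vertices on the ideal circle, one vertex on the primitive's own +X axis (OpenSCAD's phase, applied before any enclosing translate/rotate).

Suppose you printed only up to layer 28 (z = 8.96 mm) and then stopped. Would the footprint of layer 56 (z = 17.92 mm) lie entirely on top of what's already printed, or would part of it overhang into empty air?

Compare the two slices. At z = 8.96: the cylinder is not intersected at this z (z outside [0, 8.5]); the 18×22 cube at (1.5, 6) contributes its full rectangle (area 396.00 mm²); the cube at (5.5, 2) (footprint 17×26.5) is included at this height (area 450.50 mm²); the r=7.5 cylinder at (8, 15) gives a regular 8-gon of circumradius 7.5 (constant along its height) (area = (8/2)·7.500²·sin(360°/8) = 159.10 mm²); After the difference (first − rest): the first operand is absent here, so nothing remains; the 29×13.5 cube at (15.5, -0.5) contributes its full rectangle (area 391.50 mm²); Merging all regions: only the 29×13.5 cube at (15.5, -0.5) is present, so the union is just that shape — area = 391.50 mm². At z = 17.92: the cylinder is absent (z outside [0, 8.5]); the cube at (1.5, 6) is present — its section is the full 18×22 rectangle (area 396.00 mm²); the cube at (5.5, 2) (footprint 17×26.5) is included at this height (area 450.50 mm²); the cylinder at (8, 15) is absent (z outside [-1.5, 17.5]); Subtracting the remaining from the first: the first operand is absent here, so nothing remains; the 29×13.5 cube at (15.5, -0.5) contributes its full rectangle (area 391.50 mm²); Merging all regions: only the 29×13.5 cube at (15.5, -0.5) is present, so the union is just that shape — area = 391.50 mm². Checking containment: the cross-section at z = 17.92 is a subset of the cross-section at z = 8.96.

entirely on top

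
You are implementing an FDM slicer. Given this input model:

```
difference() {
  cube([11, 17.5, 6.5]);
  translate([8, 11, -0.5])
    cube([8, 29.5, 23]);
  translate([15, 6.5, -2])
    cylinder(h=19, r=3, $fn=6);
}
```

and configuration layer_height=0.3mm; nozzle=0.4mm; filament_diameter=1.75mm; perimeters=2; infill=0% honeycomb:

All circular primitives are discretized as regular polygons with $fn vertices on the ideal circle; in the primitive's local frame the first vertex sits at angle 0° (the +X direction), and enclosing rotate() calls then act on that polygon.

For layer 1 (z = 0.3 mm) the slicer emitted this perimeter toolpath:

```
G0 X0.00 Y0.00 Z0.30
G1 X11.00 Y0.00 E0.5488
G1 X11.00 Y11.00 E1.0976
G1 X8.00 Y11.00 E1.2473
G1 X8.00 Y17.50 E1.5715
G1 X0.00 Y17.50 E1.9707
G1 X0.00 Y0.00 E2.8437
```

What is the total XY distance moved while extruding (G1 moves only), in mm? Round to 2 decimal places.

Sum the Euclidean lengths of each G1 segment: total = 57.00 mm.

57.00 mm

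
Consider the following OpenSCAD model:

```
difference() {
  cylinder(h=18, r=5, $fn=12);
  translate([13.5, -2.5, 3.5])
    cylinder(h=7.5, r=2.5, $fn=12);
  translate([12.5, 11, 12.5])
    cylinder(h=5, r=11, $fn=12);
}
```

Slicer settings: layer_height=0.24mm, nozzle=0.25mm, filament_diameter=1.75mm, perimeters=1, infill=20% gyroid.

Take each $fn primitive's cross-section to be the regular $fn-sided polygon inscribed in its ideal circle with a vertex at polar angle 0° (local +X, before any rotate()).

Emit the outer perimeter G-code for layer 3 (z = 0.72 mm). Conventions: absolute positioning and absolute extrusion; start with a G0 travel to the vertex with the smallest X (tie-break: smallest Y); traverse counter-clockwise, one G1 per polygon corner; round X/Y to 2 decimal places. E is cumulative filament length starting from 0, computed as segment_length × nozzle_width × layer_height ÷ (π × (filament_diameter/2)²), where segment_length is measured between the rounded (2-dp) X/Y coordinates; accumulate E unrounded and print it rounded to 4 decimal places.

At z = 0.72 mm: the cylinder: section is a regular 12-gon, circumradius r=5; the cylinder at (13.5, -2.5) does not reach this height (z outside [3.5, 11]); the cylinder at (12.5, 11) is absent (z outside [12.5, 17.5]); After the difference (first − rest): none of the subtracted shapes is present at this height, so the r=5 cylinder is unchanged — 1 connected region. The outline is a single polygon with 12 vertices. Extrusion per mm of travel: 0.25 × 0.24 / (π × 0.875²) = 0.024945. Accumulating E over each segment gives final E = 0.7747.

G0 X-5.00 Y0.00 Z0.72
G1 X-4.33 Y-2.50 E0.0646
G1 X-2.50 Y-4.33 E0.1291
G1 X0.00 Y-5.00 E0.1937
G1 X2.50 Y-4.33 E0.2582
G1 X4.33 Y-2.50 E0.3228
G1 X5.00 Y0.00 E0.3874
G1 X4.33 Y2.50 E0.4519
G1 X2.50 Y4.33 E0.5165
G1 X0.00 Y5.00 E0.5811
G1 X-2.50 Y4.33 E0.6456
G1 X-4.33 Y2.50 E0.7102
G1 X-5.00 Y0.00 E0.7747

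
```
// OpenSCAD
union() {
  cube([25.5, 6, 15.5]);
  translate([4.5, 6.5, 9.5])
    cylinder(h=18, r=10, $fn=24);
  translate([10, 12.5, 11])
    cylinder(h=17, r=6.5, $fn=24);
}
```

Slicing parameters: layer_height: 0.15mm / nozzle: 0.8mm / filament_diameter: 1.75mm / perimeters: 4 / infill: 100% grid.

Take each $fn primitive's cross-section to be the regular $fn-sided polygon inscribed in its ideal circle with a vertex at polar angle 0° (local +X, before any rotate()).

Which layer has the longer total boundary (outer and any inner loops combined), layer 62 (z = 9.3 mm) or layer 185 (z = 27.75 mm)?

Layer 62 (z = 9.3): the cube is present — its section is the full 25.5×6 rectangle (perimeter 63.00 mm); the cylinder at (4.5, 6.5) does not reach this height (z outside [9.5, 27.5]); the cylinder at (10, 12.5) does not reach this height (z outside [11, 28]); Combining (union): only the 25.5×6 cube is present, so the union is just that shape — boundary = 63.00 mm. So its perimeter = 63.00 mm. Layer 185 (z = 27.75): the cube is absent (z outside [0, 15.5]); the cylinder at (4.5, 6.5) does not reach this height (z outside [9.5, 27.5]); the r=6.5 cylinder at (10, 12.5) gives a regular 24-gon of circumradius 6.5 (constant along its height) (perimeter = 2·24·6.500·sin(180°/24) = 40.72 mm); Merging all regions: only the r=6.5 cylinder at (10, 12.5) is present, so the union is just that shape — boundary = 40.72 mm. So its perimeter = 40.72 mm. Layer 62 is larger (63.00 vs 40.72 mm).

layer 62 (z = 9.3 mm)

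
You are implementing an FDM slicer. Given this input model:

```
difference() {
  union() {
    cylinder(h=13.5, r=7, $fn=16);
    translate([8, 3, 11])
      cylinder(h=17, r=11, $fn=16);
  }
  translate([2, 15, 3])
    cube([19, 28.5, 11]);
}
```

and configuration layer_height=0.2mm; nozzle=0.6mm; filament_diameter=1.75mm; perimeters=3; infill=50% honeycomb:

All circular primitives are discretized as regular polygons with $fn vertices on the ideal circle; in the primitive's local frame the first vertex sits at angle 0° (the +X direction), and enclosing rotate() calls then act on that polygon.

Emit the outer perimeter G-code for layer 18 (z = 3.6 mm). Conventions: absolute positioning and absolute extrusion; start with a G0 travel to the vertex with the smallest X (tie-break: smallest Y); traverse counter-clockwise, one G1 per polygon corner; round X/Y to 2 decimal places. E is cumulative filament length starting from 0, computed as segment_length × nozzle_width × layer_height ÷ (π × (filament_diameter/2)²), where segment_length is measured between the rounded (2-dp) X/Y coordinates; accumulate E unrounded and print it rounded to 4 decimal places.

G0 X-7.00 Y0.00 Z3.60
G1 X-6.47 Y-2.68 E0.1363
G1 X-4.95 Y-4.95 E0.2726
G1 X-2.68 Y-6.47 E0.4089
G1 X0.00 Y-7.00 E0.5452
G1 X2.68 Y-6.47 E0.6815
G1 X4.95 Y-4.95 E0.8178
G1 X6.47 Y-2.68 E0.9541
G1 X7.00 Y0.00 E1.0904
G1 X6.47 Y2.68 E1.2267
G1 X4.95 Y4.95 E1.3630
G1 X2.68 Y6.47 E1.4992
G1 X0.00 Y7.00 E1.6355
G1 X-2.68 Y6.47 E1.7718
G1 X-4.95 Y4.95 E1.9081
G1 X-6.47 Y2.68 E2.0444
G1 X-7.00 Y0.00 E2.1807

At z = 3.6 mm: the r=7 cylinder contributes a regular 16-gon of circumradius 7; the cylinder at (8, 3) is absent (z outside [11, 28]); Taking the union: only the r=7 cylinder is present, so the union is just that shape — 1 connected region; the cube at (2, 15) is present — its section is the full 19×28.5 rectangle; Taking the first minus the rest: starting from the result so far, the 19×28.5 cube at (2, 15) misses the remaining region (no effect) — 1 connected region. The outline is a single polygon with 16 vertices. Extrusion per mm of travel: 0.6 × 0.2 / (π × 0.875²) = 0.049890. Accumulating E over each segment gives final E = 2.1807.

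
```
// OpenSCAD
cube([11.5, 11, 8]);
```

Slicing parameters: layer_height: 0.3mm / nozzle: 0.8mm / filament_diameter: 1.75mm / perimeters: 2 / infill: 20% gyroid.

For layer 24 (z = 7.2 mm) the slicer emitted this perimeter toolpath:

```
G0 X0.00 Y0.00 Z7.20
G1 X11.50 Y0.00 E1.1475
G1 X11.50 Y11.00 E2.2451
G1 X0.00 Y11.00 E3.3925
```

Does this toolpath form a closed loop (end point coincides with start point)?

no

Start point (G0): (0.00, 0.00). End point (last G1): the path does not return to the start — open.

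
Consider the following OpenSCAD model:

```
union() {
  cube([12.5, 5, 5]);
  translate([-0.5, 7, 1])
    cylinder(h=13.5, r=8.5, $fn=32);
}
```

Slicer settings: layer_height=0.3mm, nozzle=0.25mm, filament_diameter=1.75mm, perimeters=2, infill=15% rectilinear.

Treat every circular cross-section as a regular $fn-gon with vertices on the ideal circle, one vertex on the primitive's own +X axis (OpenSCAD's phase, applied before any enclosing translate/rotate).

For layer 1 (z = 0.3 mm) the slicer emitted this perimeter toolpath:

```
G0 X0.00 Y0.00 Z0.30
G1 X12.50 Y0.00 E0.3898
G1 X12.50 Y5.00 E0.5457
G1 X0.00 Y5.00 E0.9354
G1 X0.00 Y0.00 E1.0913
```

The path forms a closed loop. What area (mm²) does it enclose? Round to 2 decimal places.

62.50 mm²

Apply the shoelace formula to the sequence of (X, Y) vertices; enclosed area = 62.50 mm².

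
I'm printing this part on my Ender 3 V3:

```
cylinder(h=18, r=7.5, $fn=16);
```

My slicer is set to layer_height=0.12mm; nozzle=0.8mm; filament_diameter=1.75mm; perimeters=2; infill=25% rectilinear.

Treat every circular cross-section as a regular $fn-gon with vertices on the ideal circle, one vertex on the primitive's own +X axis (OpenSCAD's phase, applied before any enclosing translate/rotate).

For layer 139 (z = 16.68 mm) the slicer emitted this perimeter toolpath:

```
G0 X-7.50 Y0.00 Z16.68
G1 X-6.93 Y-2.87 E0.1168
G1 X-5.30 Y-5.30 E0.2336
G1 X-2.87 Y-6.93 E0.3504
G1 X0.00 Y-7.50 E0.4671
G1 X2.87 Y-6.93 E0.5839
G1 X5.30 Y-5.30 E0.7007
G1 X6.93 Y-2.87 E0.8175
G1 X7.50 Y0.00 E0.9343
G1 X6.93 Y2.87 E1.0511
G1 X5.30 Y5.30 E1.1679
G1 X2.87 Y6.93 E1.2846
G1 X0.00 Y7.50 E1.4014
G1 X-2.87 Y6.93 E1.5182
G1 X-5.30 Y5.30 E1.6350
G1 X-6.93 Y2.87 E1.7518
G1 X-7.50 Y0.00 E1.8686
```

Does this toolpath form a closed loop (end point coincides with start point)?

Start point (G0): (-7.50, 0.00). End point (last G1): the path returns to the start — closed.

yes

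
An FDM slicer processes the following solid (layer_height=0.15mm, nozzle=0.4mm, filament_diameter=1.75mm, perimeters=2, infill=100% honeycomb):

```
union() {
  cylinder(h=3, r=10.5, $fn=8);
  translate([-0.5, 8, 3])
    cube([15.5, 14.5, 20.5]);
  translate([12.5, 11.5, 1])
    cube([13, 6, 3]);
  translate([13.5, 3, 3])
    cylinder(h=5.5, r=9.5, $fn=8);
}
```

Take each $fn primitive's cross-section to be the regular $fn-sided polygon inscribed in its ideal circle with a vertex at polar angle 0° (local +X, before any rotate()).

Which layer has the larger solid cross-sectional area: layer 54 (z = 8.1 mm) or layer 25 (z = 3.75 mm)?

layer 25 (z = 3.75 mm)

Layer 54 (z = 8.1): the cylinder is not intersected at this z (z outside [0, 3]); the cube at (-0.5, 8) (footprint 15.5×14.5) is included at this height (area 224.75 mm²); the cube at (12.5, 11.5) does not reach this height (z outside [1, 4]); the cylinder at (13.5, 3): section is a regular 8-gon, circumradius r=9.5 (area = (8/2)·9.500²·sin(360°/8) = 255.27 mm²); Taking the union: the regions partially overlap — summed areas 480.02 mm² minus the doubly-counted overlap 27.78 mm² gives 452.24 mm² — area = 452.24 mm². So its area = 452.24 mm². Layer 25 (z = 3.75): the cylinder is absent (z outside [0, 3]); the cube at (-0.5, 8) is present — its section is the full 15.5×14.5 rectangle (area 224.75 mm²); the 13×6 cube at (12.5, 11.5) contributes its full rectangle (area 78.00 mm²); the r=9.5 cylinder at (13.5, 3) gives a regular 8-gon of circumradius 9.5 (constant along its height) (area = (8/2)·9.500²·sin(360°/8) = 255.27 mm²); Combining (union): the regions partially overlap — summed areas 558.02 mm² minus the doubly-counted overlap 42.95 mm² gives 515.06 mm² — area = 515.06 mm². So its area = 515.06 mm². Layer 25 is larger (515.06 vs 452.24 mm²).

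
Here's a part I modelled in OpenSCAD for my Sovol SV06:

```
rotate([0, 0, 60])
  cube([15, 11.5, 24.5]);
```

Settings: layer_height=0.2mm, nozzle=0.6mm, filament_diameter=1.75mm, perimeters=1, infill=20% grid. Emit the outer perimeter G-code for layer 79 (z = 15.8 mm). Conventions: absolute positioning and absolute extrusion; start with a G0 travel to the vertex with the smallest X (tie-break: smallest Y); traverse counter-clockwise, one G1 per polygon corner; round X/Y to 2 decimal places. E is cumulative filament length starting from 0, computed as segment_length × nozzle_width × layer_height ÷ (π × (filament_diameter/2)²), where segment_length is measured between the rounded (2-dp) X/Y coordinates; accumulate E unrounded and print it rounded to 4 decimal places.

At z = 15.8 mm: the cube (footprint 15×11.5) is included at this height; (whole slice rotated 60° about Z — lengths, areas and connectivity unchanged). The outline is a single polygon with 4 vertices. Extrusion per mm of travel: 0.6 × 0.2 / (π × 0.875²) = 0.049890. Accumulating E over each segment gives final E = 2.6442.

G0 X-9.96 Y5.75 Z15.80
G1 X0.00 Y0.00 E0.5738
G1 X7.50 Y12.99 E1.3221
G1 X-2.46 Y18.74 E1.8959
G1 X-9.96 Y5.75 E2.6442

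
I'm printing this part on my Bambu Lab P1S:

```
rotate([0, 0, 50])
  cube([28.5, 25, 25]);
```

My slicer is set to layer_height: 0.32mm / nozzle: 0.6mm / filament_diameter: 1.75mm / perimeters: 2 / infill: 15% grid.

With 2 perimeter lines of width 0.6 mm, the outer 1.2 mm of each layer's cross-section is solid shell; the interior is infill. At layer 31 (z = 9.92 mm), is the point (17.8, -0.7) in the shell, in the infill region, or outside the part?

outside

At z = 9.92 mm: the cube is present — its section is the full 28.5×25 rectangle; (rotated 50° about Z; rotation is an isometry so areas/perimeters/island counts are preserved). Overall, the cross-section is a single solid region. Undo the 50° rotation: the query point maps to (10.905, -14.086) in the un-rotated model frame. The nearest boundary edge runs (0.00, 0.00)→(28.50, 0.00); distance from the point to it = 14.09 mm. The point is not inside any of the regions above, so it lies outside the cross-section (14.09 mm from the nearest boundary).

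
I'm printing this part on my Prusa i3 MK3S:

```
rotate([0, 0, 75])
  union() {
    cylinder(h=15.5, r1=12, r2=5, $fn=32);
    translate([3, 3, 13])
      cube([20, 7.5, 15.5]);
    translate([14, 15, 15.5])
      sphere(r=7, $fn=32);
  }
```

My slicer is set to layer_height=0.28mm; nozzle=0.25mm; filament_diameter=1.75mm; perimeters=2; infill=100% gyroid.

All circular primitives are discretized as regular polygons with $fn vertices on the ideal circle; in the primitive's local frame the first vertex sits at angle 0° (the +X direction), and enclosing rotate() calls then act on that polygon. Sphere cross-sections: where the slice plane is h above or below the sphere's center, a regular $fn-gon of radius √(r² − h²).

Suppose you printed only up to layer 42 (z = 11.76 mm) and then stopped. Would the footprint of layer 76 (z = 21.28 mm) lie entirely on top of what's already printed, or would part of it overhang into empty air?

part overhangs

Compare the two slices. At z = 11.76: the cone contributes a regular 32-gon of circumradius 6.689 (interpolated between r1=12 and r2=5 at t=0.759) (area = (32/2)·6.689²·sin(360°/32) = 139.66 mm²); the cube at (3, 3) is absent (z outside [13, 28.5]); the sphere at (14, 15): section is a regular 32-gon, circumradius = √(r²−h²) = √(7²−3.74²) = 5.917 (area = (32/2)·5.917²·sin(360°/32) = 109.29 mm²); Combining (union): the 2 present regions are separate (no shared area or edge), so areas and boundary lengths simply add and each stays a separate island — area = 248.95 mm²; (rotated 75° about Z; rotation is an isometry so areas/perimeters/island counts are preserved). At z = 21.28: the cone is not intersected at this z (z outside [0, 15.5]); the 20×7.5 cube at (3, 3) contributes its full rectangle (area 150.00 mm²); the sphere at (14, 15): section is a regular 32-gon, circumradius = √(r²−h²) = √(7²−5.78²) = 3.949 (area = (32/2)·3.949²·sin(360°/32) = 48.67 mm²); Taking the union: the 2 present regions are separate (no shared area or edge), so areas and boundary lengths simply add and each stays a separate island — area = 198.67 mm²; (whole slice rotated 75° about Z — lengths, areas and connectivity unchanged). Checking containment: at z = 21.28 the cross-section extends beyond the z = 11.76 cross-section by about 137.40 mm².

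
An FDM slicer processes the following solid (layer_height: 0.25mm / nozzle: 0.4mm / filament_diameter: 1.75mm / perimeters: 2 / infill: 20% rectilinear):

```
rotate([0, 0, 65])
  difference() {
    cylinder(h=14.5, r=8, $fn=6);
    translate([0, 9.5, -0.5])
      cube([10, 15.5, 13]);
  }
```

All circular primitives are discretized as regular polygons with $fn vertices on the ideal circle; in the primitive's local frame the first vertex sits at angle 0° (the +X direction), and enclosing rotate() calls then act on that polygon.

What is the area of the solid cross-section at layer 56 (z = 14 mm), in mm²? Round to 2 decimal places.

At z = 14 mm: the cylinder: section is a regular 6-gon, circumradius r=8 (area = (6/2)·8.000²·sin(360°/6) = 166.28 mm²); the cube at (0, 9.5) does not reach this height (z outside [-0.5, 12.5]); Taking the first minus the rest: none of the subtracted shapes is present at this height, so the r=8 cylinder is unchanged — area = 166.28 mm²; (whole slice rotated 65° about Z — lengths, areas and connectivity unchanged). Overall, the cross-section is a single solid region. Net area = 166.28 mm².

166.28 mm²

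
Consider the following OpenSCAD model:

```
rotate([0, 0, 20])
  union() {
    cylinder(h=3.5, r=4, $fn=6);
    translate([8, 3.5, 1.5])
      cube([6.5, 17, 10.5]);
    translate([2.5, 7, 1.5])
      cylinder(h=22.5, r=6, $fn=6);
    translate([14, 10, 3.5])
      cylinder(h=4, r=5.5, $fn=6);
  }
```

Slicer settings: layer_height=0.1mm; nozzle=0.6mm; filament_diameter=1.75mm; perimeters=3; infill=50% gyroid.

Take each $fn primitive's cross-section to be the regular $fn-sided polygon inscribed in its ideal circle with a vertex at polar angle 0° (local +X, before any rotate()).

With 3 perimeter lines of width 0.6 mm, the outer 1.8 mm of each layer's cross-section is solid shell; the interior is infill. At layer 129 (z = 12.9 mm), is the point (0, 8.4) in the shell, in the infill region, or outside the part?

infill

At z = 12.9 mm: the cylinder is not intersected at this z (z outside [0, 3.5]); the cube at (8, 3.5) does not reach this height (z outside [1.5, 12]); the r=6 cylinder at (2.5, 7) contributes a regular 6-gon of circumradius 6; the cylinder at (14, 10) is not intersected at this z (z outside [3.5, 7.5]); Combining (union): only the r=6 cylinder at (2.5, 7) is present, so the union is just that shape — 1 connected region; (rotated 20° about Z; rotation is an isometry so areas/perimeters/island counts are preserved). Overall, the cross-section is a single solid region. Undo the 20° rotation: the query point maps to (2.873, 7.893) in the un-rotated model frame. The nearest boundary edge runs (5.50, 12.20)→(-0.50, 12.20); distance from the point to it = 4.30 mm. The point is inside the cross-section and 4.30 mm from the nearest boundary — more than the 1.8 mm shell width (3 × 0.6), so it's in the infill interior.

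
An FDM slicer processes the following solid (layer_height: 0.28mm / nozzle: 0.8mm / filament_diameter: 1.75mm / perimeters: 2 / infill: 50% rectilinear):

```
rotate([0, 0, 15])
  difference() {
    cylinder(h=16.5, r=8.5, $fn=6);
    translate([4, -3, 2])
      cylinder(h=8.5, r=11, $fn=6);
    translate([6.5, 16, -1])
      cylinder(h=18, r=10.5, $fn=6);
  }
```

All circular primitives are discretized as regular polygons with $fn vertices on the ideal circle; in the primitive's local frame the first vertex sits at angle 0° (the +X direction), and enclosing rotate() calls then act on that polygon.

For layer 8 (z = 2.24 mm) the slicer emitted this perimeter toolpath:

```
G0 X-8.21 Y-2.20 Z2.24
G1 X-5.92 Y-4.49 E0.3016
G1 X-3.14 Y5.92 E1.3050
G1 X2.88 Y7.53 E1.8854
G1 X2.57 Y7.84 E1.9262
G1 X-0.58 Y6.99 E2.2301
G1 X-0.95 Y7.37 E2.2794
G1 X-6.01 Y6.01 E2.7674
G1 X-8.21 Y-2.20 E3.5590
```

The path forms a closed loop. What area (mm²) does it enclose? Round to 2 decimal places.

31.63 mm²

Apply the shoelace formula to the sequence of (X, Y) vertices; enclosed area = 31.63 mm².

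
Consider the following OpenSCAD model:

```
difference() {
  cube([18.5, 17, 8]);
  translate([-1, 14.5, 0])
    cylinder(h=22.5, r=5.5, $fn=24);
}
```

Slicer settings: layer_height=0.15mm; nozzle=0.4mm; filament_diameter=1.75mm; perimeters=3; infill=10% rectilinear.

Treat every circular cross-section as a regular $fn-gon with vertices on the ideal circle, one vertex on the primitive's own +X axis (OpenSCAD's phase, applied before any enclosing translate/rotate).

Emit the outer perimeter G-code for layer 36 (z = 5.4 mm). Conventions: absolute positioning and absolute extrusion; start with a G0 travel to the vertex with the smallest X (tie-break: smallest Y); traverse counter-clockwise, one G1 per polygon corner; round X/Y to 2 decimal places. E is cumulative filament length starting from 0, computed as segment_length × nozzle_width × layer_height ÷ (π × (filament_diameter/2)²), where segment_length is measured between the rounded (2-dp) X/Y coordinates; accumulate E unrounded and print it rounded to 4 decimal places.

G0 X0.00 Y0.00 Z5.40
G1 X18.50 Y0.00 E0.4615
G1 X18.50 Y17.00 E0.8856
G1 X3.87 Y17.00 E1.2505
G1 X4.31 Y15.92 E1.2796
G1 X4.50 Y14.50 E1.3153
G1 X4.31 Y13.08 E1.3511
G1 X3.76 Y11.75 E1.3870
G1 X2.89 Y10.61 E1.4227
G1 X1.75 Y9.74 E1.4585
G1 X0.42 Y9.19 E1.4944
G1 X0.00 Y9.13 E1.5050
G1 X0.00 Y0.00 E1.7327

At z = 5.4 mm: the cube (footprint 18.5×17) is included at this height; the r=5.5 cylinder at (-1, 14.5) contributes a regular 24-gon of circumradius 5.5; After the difference (first − rest): starting from the 18.5×17 cube, the r=5.5 cylinder at (-1, 14.5) partially overlaps it — only the 28.73 mm² overlap (of its 93.95 mm²) is removed, clipping the outline — 1 connected region. The outline is a single polygon with 12 vertices. Extrusion per mm of travel: 0.4 × 0.15 / (π × 0.875²) = 0.024945. Accumulating E over each segment gives final E = 1.7327.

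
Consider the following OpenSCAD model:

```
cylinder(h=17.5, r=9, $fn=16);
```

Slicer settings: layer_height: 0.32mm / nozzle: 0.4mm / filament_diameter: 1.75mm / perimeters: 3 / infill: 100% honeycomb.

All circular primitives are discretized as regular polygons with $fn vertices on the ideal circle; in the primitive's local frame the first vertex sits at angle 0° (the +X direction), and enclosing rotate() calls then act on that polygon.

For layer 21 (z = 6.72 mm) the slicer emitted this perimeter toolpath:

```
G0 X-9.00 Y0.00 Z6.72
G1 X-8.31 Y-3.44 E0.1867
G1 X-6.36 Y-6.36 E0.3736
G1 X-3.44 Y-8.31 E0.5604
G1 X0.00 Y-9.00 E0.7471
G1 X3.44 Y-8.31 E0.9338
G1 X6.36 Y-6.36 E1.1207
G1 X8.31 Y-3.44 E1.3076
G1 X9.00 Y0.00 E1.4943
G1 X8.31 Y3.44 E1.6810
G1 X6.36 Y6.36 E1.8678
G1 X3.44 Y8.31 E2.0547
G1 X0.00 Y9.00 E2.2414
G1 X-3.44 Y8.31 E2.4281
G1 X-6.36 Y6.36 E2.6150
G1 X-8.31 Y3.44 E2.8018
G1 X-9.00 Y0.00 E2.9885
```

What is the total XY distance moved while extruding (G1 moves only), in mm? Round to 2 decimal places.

Sum the Euclidean lengths of each G1 segment: total = 56.16 mm.

56.16 mm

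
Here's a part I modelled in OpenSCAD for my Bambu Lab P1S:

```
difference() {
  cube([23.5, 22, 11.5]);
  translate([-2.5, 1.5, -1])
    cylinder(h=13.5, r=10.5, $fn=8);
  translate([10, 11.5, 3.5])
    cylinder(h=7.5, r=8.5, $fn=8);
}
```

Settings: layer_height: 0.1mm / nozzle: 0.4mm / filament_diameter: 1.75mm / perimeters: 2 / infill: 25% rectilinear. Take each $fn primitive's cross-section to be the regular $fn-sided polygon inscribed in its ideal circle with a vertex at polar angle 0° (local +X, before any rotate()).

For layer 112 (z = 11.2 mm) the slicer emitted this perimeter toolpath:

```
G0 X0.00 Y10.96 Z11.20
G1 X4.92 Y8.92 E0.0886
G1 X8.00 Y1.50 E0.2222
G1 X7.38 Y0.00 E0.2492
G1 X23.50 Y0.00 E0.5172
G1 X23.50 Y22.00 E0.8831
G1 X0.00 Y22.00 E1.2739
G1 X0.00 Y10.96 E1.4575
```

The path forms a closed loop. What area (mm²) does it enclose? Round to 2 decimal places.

452.51 mm²

Apply the shoelace formula to the sequence of (X, Y) vertices; enclosed area = 452.51 mm².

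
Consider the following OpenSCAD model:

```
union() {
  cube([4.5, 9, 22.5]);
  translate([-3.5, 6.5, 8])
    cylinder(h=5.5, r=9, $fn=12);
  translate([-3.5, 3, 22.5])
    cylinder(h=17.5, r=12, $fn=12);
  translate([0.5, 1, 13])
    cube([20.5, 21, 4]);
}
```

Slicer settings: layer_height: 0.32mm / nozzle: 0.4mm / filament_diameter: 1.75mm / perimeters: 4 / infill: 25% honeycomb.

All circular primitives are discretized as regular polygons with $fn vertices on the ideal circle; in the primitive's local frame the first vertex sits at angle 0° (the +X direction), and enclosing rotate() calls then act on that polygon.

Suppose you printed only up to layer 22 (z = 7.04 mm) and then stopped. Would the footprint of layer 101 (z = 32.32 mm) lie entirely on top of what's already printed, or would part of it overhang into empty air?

Compare the two slices. At z = 7.04: the 4.5×9 cube contributes its full rectangle (area 40.50 mm²); the cylinder at (-3.5, 6.5) is not intersected at this z (z outside [8, 13.5]); the cylinder at (-3.5, 3) is not intersected at this z (z outside [22.5, 40]); the cube at (0.5, 1) does not reach this height (z outside [13, 17]); Taking the union: only the 4.5×9 cube is present, so the union is just that shape — area = 40.50 mm². At z = 32.32: the cube is absent (z outside [0, 22.5]); the cylinder at (-3.5, 6.5) is absent (z outside [8, 13.5]); the r=12 cylinder at (-3.5, 3) gives a regular 12-gon of circumradius 12 (constant along its height) (area = (12/2)·12.000²·sin(360°/12) = 432.00 mm²); the cube at (0.5, 1) does not reach this height (z outside [13, 17]); Merging all regions: only the r=12 cylinder at (-3.5, 3) is present, so the union is just that shape — area = 432.00 mm². Checking containment: at z = 32.32 the cross-section extends beyond the z = 7.04 cross-section by about 391.50 mm².

part overhangs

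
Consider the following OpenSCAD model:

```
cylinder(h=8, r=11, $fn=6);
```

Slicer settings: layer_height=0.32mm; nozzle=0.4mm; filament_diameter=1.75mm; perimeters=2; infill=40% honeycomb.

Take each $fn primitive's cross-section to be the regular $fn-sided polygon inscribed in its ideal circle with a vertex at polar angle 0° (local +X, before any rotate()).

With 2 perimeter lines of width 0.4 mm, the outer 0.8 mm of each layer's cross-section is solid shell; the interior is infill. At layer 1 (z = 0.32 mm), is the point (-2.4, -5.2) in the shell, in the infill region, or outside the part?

At z = 0.32 mm: the r=11 cylinder contributes a regular 6-gon of circumradius 11. Overall, the cross-section is a single solid region. The nearest boundary edge runs (-5.50, -9.53)→(5.50, -9.53); distance from the point to it = 4.33 mm. The point is inside the cross-section and 4.33 mm from the nearest boundary — more than the 0.8 mm shell width (2 × 0.4), so it's in the infill interior.

infill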